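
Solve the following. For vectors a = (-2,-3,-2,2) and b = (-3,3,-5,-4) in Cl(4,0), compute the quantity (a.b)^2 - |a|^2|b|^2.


a . b = (-2)*(-3) + (-3)*3 + (-2)*(-5) + 2*(-4)
= 6 + (-9) + 10 + (-8) = -1
|a|^2 = (-2)^2 + (-3)^2 + (-2)^2 + 2^2 = 21
|b|^2 = (-3)^2 + 3^2 + (-5)^2 + (-4)^2 = 59
(a.b)^2 = (-1)^2 = 1
|a|^2 * |b|^2 = 21 * 59 = 1239
Result = 1 - 1239 = -1238


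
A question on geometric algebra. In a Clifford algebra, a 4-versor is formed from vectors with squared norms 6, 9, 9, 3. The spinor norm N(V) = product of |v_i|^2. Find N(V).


Spinor norm N(V) = |v1|^2 * |v2|^2 * ... * |v4|^2
= 6 * 9 * 9 * 3
Running product: 6, 54, 486, 1458
N(V) = 1458


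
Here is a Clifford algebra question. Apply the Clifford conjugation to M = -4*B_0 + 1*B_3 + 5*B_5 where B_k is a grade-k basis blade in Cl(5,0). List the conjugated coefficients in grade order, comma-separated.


Clifford conjugate sign for grade k: (-1)^(k(k+1)/2)
Grade 0: (-1)^(0*1/2) = (-1)^0 = 1, coeff -4 -> -4
Grade 3: (-1)^(3*4/2) = (-1)^6 = 1, coeff 1 -> 1
Grade 5: (-1)^(5*6/2) = (-1)^15 = -1, coeff 5 -> -5
Conjugated coefficients: -4, 1, -5


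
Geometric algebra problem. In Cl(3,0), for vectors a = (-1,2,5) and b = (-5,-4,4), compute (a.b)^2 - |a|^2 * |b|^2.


a . b = (-1)*(-5) + 2*(-4) + 5*4
= 5 + (-8) + 20 = 17
|a|^2 = (-1)^2 + 2^2 + 5^2 = 30
|b|^2 = (-5)^2 + (-4)^2 + 4^2 = 57
(a.b)^2 = 17^2 = 289
|a|^2 * |b|^2 = 30 * 57 = 1710
Result = 289 - 1710 = -1421


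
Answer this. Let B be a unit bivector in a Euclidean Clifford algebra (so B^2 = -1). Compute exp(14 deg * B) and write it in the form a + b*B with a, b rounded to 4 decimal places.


For a unit bivector B with B^2 = -1, the exponential series gives
e^(theta*B) = cos(theta) + sin(theta)*B (the GA analogue of Euler's formula).
theta = 14 degrees = 0.244346 rad
cos(14 deg) = 0.9703
sin(14 deg) = 0.2419
exp(theta*B) = 0.9703 + 0.2419*B


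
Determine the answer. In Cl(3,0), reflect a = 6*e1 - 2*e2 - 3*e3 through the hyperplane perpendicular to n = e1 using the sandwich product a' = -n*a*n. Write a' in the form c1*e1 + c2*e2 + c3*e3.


Reflection formula: a' = -n*a*n, with n = e1 (unit vector, n^2 = 1).
For reflection through hyperplane perp to e1:
The component along e1 flips sign, others stay.
a = (6, -2, -3)
a' = (-6, -2, -3)
a' = -6*e1 - 2*e2 - 3*e3


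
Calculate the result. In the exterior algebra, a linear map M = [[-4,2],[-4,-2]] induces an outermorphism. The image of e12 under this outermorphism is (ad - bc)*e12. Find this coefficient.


The outermorphism of a linear map f sends e1^e2 to f(e1)^f(e2).
f(e1) = -4*e1 - 4*e2
f(e2) = 2*e1 - 2*e2
f(e1) ^ f(e2) = (-4*e1 - 4*e2) ^ (2*e1 - 2*e2)
= (-4)*(-2)*e12 + (-4)*2*e21
= (8 - (-8))*e12
= 16*e12
Coefficient = 16


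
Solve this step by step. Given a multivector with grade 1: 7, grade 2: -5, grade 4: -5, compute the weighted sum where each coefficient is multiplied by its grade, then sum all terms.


Grade-weighted sum = sum of grade_k * coefficient_k
1*7 = 7
2*(-5) = -10
4*(-5) = -20
Total = 7 + (-10) + (-20) = -23


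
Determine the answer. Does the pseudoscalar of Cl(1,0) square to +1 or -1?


The pseudoscalar I = e1...e_n (product of all n generators) of Cl(p,q) satisfies I^2 = (-1)^(q + n(n-1)/2).
p = 1, q = 0, n = p + q = 1
n(n-1)/2 = 1 * 0 / 2 = 0
Exponent = q + n(n-1)/2 = 0 + 0 = 0
I^2 = (-1)^0 = +1


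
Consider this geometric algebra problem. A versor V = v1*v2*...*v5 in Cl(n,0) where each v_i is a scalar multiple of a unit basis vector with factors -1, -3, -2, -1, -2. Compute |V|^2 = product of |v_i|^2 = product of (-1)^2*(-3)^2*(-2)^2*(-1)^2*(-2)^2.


Each vector v_i has |v_i|^2 = s_i^2
Squared scales: (-1)^2 = 1, (-3)^2 = 9, (-2)^2 = 4, (-1)^2 = 1, (-2)^2 = 4
|V|^2 = 1 * 9 * 4 * 1 * 4
= 144


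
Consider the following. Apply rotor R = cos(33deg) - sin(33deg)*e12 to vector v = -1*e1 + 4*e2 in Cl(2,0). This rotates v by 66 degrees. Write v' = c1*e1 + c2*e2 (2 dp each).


Rotor R = cos(33deg) - sin(33deg)*e12
Rotation angle theta = 2 * 33 = 66 degrees
v' = R*v*~R rotates v by theta.
cos(66deg) = 0.4067, sin(66deg) = 0.9135
v'_1 = -1*cos(66deg) - 4*sin(66deg)
= -1*0.4067 - 4*0.9135
= -4.06
v'_2 = -1*sin(66deg) + 4*cos(66deg)
= -1*0.9135 + 4*0.4067
= 0.71
v' = -4.06*e1 + 0.71*e2


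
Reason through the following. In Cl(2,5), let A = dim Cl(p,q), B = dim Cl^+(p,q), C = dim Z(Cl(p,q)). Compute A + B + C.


n = 2 + 5 = 7
Total dim = 2^7 = 128
Even subalgebra dim = 2^6 = 64
n is odd, so center dim = 2
Sum = 128 + 64 + 2 = 194


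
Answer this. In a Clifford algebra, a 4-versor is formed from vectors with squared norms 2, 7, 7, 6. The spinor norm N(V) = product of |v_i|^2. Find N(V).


Spinor norm N(V) = |v1|^2 * |v2|^2 * ... * |v4|^2
= 2 * 7 * 7 * 6
Running product: 2, 14, 98, 588
N(V) = 588


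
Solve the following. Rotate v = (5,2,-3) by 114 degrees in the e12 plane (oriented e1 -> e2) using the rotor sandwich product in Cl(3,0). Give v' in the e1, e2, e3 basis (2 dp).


Rotor R = cos(57deg) - sin(57deg)*e12
Rotation angle theta = 2 * 57 = 114 degrees in the e12 plane (e1 -> e2).
The component perpendicular to the plane (e3) is invariant: v'_3 = v3 = -3.00
cos(114deg) = -0.4067, sin(114deg) = 0.9135
v'_1 = v1*cos(theta) - v2*sin(theta) = 5*(-0.4067) - 2*0.9135 = -3.86
v'_2 = v1*sin(theta) + v2*cos(theta) = 5*0.9135 + 2*(-0.4067) = 3.75
v' = -3.86*e1 + 3.75*e2 - 3.00*e3


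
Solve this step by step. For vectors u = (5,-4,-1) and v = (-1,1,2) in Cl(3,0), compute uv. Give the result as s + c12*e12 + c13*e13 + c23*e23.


In Cl(3,0): e_i^2 = 1, e_ie_j = -e_je_i for i != j.
Scalar part = u . v = 5*(-1) + (-4)*1 + (-1)*2
= -5 + (-4) + (-2) = -11
e12 coeff = 5*1 - (-4)*(-1) = 5 - 4 = 1
e13 coeff = 5*2 - (-1)*(-1) = 10 - 1 = 9
e23 coeff = (-4)*2 - (-1)*1 = -8 - (-1) = -7
uv = -11 + 1*e12 + 9*e13 - 7*e23


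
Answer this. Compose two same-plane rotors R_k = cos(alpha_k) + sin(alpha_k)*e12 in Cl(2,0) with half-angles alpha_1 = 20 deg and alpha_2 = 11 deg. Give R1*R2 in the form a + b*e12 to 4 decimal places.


Same-plane rotors commute and their half-angles add:
R1*R2 = cos(a1 + a2) + sin(a1 + a2)*e12.
a1 + a2 = 20 + 11 = 31 deg
cos(31 deg) = 0.8572
sin(31 deg) = 0.5150
R1*R2 = 0.8572 + 0.5150*e12


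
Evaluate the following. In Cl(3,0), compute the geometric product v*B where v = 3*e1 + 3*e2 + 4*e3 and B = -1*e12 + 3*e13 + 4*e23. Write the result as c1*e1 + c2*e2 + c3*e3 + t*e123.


vB has grade-1 (vector) and grade-3 (trivector) parts: vB = (v _| B) + (v ^ B).
Vector part <vB>_1:
  e1: -v2*b12 - v3*b13 = -(3)*(-1) - (4)*(3) = -9
  e2: v1*b12 - v3*b23 = (3)*(-1) - (4)*(4) = -19
  e3: v1*b13 + v2*b23 = (3)*(3) + (3)*(4) = 21
Trivector part <vB>_3:
  e123: v1*b23 - v2*b13 + v3*b12 = (3)*(4) - (3)*(3) + (4)*(-1) = -1
vB = -9*e1 - 19*e2 + 21*e3 - 1*e123


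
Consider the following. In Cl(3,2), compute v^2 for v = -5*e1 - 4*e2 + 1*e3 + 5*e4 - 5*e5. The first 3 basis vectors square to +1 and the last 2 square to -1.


v^2 = sum of c_i^2 * e_i^2
Positive signature terms (e_i^2 = +1): (-5)^2 + (-4)^2 + 1^2 = 42
Negative signature terms (e_j^2 = -1): 5^2 + (-5)^2 = 50
v^2 = 42 - 50 = -8


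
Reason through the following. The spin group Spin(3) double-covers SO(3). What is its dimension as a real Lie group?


Spin(n) double-covers SO(n); both have Lie algebra so(n) of dimension n(n-1)/2.
n = 3
n(n-1) = 3 * 2 = 6
dim Spin(3) = 6/2 = 3


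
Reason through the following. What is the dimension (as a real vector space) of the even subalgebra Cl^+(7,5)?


Even subalgebra dimension = 2^(n-1)
n = 7 + 5 = 12
2^(12 - 1) = 2^11 = 2048
Verification: sum of C(12,k) for even k = 1 + 66 + 495 + 924 + 495 + 66 + 1 = 2048
Result = 2048


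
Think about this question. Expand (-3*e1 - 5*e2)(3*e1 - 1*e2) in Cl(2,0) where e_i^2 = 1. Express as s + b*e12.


Expand: (-3*e1 - 5*e2)(3*e1 - 1*e2)
= (-3)*3*e1e1 + (-3)*(-1)*e1e2 + (-5)*3*e2e1 + (-5)*(-1)*e2e2
Using e1^2 = e2^2 = 1, e2e1 = -e1e2:
Scalar part s = (-3)*3 + (-5)*(-1) = -9 + 5 = -4
Bivector part b = (-3)*(-1) - (-5)*3 = 3 - (-15) = 18
uv = -4 + 18*e12


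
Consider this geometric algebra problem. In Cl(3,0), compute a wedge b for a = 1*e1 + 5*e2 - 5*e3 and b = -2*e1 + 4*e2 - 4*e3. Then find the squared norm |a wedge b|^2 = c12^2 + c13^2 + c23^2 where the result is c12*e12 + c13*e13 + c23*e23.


a wedge b = (a1*b2 - a2*b1)*e12 + (a1*b3 - a3*b1)*e13 + (a2*b3 - a3*b2)*e23
e12 coeff: 1*4 - 5*(-2) = 4 - (-10) = 14
e13 coeff: 1*(-4) - (-5)*(-2) = -4 - 10 = -14
e23 coeff: 5*(-4) - (-5)*4 = -20 - (-20) = 0
|a wedge b|^2 = 14^2 + (-14)^2 + 0^2
= 196 + 196 + 0
= 392


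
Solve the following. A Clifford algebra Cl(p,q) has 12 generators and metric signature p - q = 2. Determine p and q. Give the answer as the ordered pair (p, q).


We need p + q = 12 and p - q = 2.
Adding: 2p = 12 + 2 = 14, so p = 7.
Then q = 12 - 7 = 5.
(p, q) = (7, 5)


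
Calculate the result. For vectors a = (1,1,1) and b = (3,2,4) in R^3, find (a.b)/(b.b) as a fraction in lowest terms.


Projection coefficient = (a . b) / (b . b)
a . b = 1*3 + 1*2 + 1*4
= 3 + 2 + 4 = 9
b . b = 3^2 + 2^2 + 4^2
= 9 + 4 + 16 = 29
Coefficient = 9/29
In lowest terms: 9/29


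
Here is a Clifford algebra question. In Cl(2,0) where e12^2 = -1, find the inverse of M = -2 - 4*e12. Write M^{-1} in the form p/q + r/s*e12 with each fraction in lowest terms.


M = -2 - 4*e12, where e12^2 = -1.
Since M commutes with its reverse ~M = a - b*e12, M * ~M = a^2 - b^2*e12^2 = a^2 + b^2.
So M^{-1} = ~M / (a^2 + b^2) = (a - b*e12)/(a^2 + b^2).
a^2 + b^2 = 4 + 16 = 20
Scalar part = -2/20 = -1/10
Bivector coeff = 4/20 = 1/5
M^{-1} = -1/10 + 1/5*e12


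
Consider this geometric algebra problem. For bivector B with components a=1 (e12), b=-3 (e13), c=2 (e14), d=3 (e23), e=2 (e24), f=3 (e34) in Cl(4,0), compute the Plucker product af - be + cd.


Plucker relation: af - be + cd
a*f = 1*3 = 3
b*e = (-3)*2 = -6
c*d = 2*3 = 6
af - be + cd = 3 - (-6) + 6
= 15


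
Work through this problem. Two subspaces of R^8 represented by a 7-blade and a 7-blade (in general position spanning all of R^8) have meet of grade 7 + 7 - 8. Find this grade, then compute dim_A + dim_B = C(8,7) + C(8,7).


Meet grade = grade(A) + grade(B) - n
= 7 + 7 - 8 = 6
C(8,7) = 8
C(8,7) = 8
dim_A + dim_B = 8 + 8 = 16


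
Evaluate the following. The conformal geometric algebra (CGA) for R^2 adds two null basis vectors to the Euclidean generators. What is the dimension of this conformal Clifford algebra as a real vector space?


The conformal model of R^2 uses Cl(3,1): the 2 Euclidean generators plus two extra orthogonal generators e+ (e+^2 = +1) and e- (e-^2 = -1), from which the null vectors e0, einf are built.
Number of generators m = 2 + 2 = 4.
dim Cl(p,q) = 2^m = 2^4 = 16


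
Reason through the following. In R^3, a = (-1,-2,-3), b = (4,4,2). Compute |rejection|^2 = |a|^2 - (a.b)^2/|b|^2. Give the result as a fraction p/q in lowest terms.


|a|^2 = (-1)^2 + (-2)^2 + (-3)^2 = 14
|b|^2 = 4^2 + 4^2 + 2^2 = 36
a . b = (-1)*4 + (-2)*4 + (-3)*2 = -18
(a.b)^2 = (-18)^2 = 324
|rej|^2 = 14 - 324/36
= (504 - 324)/36
= 180/36
In lowest terms: 5/1


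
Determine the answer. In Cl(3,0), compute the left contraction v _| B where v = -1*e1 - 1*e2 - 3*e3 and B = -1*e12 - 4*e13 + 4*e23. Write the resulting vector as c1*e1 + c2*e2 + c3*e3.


Left contraction v _| B = <vB>_1 (grade-1 part of the geometric product vB).
Using e1_|e12 = e2, e2_|e12 = -e1, e1_|e13 = e3, e3_|e13 = -e1, e2_|e23 = e3, e3_|e23 = -e2:
e1 coeff: -v2*b12 - v3*b13 = -(-1)*(-1) - (-3)*(-4) = -13
e2 coeff: v1*b12 - v3*b23 = (-1)*(-1) - (-3)*(4) = 13
e3 coeff: v1*b13 + v2*b23 = (-1)*(-4) + (-1)*(4) = 0
v _| B = -13*e1 + 13*e2 + 0*e3


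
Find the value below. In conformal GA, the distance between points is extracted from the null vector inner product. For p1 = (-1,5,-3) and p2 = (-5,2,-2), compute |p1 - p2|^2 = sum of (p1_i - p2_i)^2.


p1 - p2 = (4, 3, -1)
|p1 - p2|^2 = 4^2 + 3^2 + (-1)^2
= 16 + 9 + 1
= 26


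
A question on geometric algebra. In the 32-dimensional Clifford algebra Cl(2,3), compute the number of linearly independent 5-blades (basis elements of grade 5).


Number of grade-k basis blades in Cl(p,q) with n = p + q is C(n, k).
n = 2 + 3 = 5
C(5, 5) = 5! / (5! * 0!)
= 120 / (120 * 1)
= 1


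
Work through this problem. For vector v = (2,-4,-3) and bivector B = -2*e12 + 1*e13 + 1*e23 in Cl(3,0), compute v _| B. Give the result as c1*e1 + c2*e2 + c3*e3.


Left contraction v _| B = <vB>_1 (grade-1 part of the geometric product vB).
Using e1_|e12 = e2, e2_|e12 = -e1, e1_|e13 = e3, e3_|e13 = -e1, e2_|e23 = e3, e3_|e23 = -e2:
e1 coeff: -v2*b12 - v3*b13 = -(-4)*(-2) - (-3)*(1) = -5
e2 coeff: v1*b12 - v3*b23 = (2)*(-2) - (-3)*(1) = -1
e3 coeff: v1*b13 + v2*b23 = (2)*(1) + (-4)*(1) = -2
v _| B = -5*e1 - 1*e2 - 2*e3


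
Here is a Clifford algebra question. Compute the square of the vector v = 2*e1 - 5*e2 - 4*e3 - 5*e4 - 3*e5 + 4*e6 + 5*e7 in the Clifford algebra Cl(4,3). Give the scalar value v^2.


v^2 = sum of c_i^2 * e_i^2
Positive signature terms (e_i^2 = +1): 2^2 + (-5)^2 + (-4)^2 + (-5)^2 = 70
Negative signature terms (e_j^2 = -1): (-3)^2 + 4^2 + 5^2 = 50
v^2 = 70 - 50 = 20


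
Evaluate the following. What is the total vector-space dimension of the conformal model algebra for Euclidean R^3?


The conformal model of R^3 uses Cl(4,1): the 3 Euclidean generators plus two extra orthogonal generators e+ (e+^2 = +1) and e- (e-^2 = -1), from which the null vectors e0, einf are built.
Number of generators m = 3 + 2 = 5.
dim Cl(p,q) = 2^m = 2^5 = 32


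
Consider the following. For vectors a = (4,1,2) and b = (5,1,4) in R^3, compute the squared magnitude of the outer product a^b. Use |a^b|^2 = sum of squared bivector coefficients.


a wedge b = (a1*b2 - a2*b1)*e12 + (a1*b3 - a3*b1)*e13 + (a2*b3 - a3*b2)*e23
e12 coeff: 4*1 - 1*5 = 4 - 5 = -1
e13 coeff: 4*4 - 2*5 = 16 - 10 = 6
e23 coeff: 1*4 - 2*1 = 4 - 2 = 2
|a wedge b|^2 = (-1)^2 + 6^2 + 2^2
= 1 + 36 + 4
= 41


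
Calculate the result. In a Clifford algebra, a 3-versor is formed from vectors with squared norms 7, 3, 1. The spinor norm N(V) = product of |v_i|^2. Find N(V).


Spinor norm N(V) = |v1|^2 * |v2|^2 * ... * |v3|^2
= 7 * 3 * 1
Running product: 7, 21, 21
N(V) = 21


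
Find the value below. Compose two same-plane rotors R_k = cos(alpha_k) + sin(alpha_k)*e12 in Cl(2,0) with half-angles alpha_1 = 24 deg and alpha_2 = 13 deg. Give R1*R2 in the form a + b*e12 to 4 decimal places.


Same-plane rotors commute and their half-angles add:
R1*R2 = cos(a1 + a2) + sin(a1 + a2)*e12.
a1 + a2 = 24 + 13 = 37 deg
cos(37 deg) = 0.7986
sin(37 deg) = 0.6018
R1*R2 = 0.7986 + 0.6018*e12


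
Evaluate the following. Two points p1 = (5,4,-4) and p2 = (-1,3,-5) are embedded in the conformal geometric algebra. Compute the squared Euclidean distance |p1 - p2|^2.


p1 - p2 = (6, 1, 1)
|p1 - p2|^2 = 6^2 + 1^2 + 1^2
= 36 + 1 + 1
= 38


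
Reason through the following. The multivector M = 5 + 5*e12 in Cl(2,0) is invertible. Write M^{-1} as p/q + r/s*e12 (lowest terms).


M = 5 + 5*e12, where e12^2 = -1.
Since M commutes with its reverse ~M = a - b*e12, M * ~M = a^2 - b^2*e12^2 = a^2 + b^2.
So M^{-1} = ~M / (a^2 + b^2) = (a - b*e12)/(a^2 + b^2).
a^2 + b^2 = 25 + 25 = 50
Scalar part = 5/50 = 1/10
Bivector coeff = -5/50 = -1/10
M^{-1} = 1/10 - 1/10*e12


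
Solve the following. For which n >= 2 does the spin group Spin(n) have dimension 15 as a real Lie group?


dim Spin(n) = dim so(n) = n(n-1)/2.
Solve n(n-1)/2 = 15, i.e. n^2 - n - 30 = 0.
Discriminant = 1 + 8*15 = 121
n = (1 + sqrt(121))/2 = (1 + 11)/2 = 6


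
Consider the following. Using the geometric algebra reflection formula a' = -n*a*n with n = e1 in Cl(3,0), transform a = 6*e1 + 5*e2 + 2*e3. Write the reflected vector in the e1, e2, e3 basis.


Reflection formula: a' = -n*a*n, with n = e1 (unit vector, n^2 = 1).
For reflection through hyperplane perp to e1:
The component along e1 flips sign, others stay.
a = (6, 5, 2)
a' = (-6, 5, 2)
a' = -6*e1 + 5*e2 + 2*e3


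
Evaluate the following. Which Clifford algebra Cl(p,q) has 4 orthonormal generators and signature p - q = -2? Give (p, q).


We need p + q = 4 and p - q = -2.
Adding: 2p = 4 + (-2) = 2, so p = 1.
Then q = 4 - 1 = 3.
(p, q) = (1, 3)


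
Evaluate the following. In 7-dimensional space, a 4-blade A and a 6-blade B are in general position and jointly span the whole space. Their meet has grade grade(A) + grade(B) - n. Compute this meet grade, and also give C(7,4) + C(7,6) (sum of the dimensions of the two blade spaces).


Meet grade = grade(A) + grade(B) - n
= 4 + 6 - 7 = 3
C(7,4) = 35
C(7,6) = 7
dim_A + dim_B = 35 + 7 = 42


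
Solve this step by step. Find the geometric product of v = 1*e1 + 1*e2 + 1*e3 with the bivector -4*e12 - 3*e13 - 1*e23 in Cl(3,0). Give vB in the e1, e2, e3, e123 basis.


vB has grade-1 (vector) and grade-3 (trivector) parts: vB = (v _| B) + (v ^ B).
Vector part <vB>_1:
  e1: -v2*b12 - v3*b13 = -(1)*(-4) - (1)*(-3) = 7
  e2: v1*b12 - v3*b23 = (1)*(-4) - (1)*(-1) = -3
  e3: v1*b13 + v2*b23 = (1)*(-3) + (1)*(-1) = -4
Trivector part <vB>_3:
  e123: v1*b23 - v2*b13 + v3*b12 = (1)*(-1) - (1)*(-3) + (1)*(-4) = -2
vB = 7*e1 - 3*e2 - 4*e3 - 2*e123


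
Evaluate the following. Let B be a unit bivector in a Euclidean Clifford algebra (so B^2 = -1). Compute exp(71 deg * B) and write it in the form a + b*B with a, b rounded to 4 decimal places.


For a unit bivector B with B^2 = -1, the exponential series gives
e^(theta*B) = cos(theta) + sin(theta)*B (the GA analogue of Euler's formula).
theta = 71 degrees = 1.239184 rad
cos(71 deg) = 0.3256
sin(71 deg) = 0.9455
exp(theta*B) = 0.3256 + 0.9455*B


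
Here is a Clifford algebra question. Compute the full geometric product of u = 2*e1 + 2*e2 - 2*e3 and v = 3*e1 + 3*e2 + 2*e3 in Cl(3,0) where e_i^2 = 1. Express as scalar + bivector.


In Cl(3,0): e_i^2 = 1, e_ie_j = -e_je_i for i != j.
Scalar part = u . v = 2*3 + 2*3 + (-2)*2
= 6 + 6 + (-4) = 8
e12 coeff = 2*3 - 2*3 = 6 - 6 = 0
e13 coeff = 2*2 - (-2)*3 = 4 - (-6) = 10
e23 coeff = 2*2 - (-2)*3 = 4 - (-6) = 10
uv = 8 + 0*e12 + 10*e13 + 10*e23


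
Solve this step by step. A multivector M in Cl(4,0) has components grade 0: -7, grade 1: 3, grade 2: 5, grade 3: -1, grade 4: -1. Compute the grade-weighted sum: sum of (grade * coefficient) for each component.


Grade-weighted sum = sum of grade_k * coefficient_k
0*(-7) = 0
1*3 = 3
2*5 = 10
3*(-1) = -3
4*(-1) = -4
Total = 0 + 3 + 10 + (-3) + (-4) = 6


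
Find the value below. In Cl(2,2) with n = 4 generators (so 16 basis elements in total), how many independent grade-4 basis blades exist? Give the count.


Number of grade-k basis blades in Cl(p,q) with n = p + q is C(n, k).
n = 2 + 2 = 4
C(4, 4) = 4! / (4! * 0!)
= 24 / (24 * 1)
= 1


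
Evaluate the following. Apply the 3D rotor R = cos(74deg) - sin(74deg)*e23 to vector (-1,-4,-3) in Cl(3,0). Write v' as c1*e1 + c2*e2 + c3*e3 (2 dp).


Rotor R = cos(74deg) - sin(74deg)*e23
Rotation angle theta = 2 * 74 = 148 degrees in the e23 plane (e2 -> e3).
The component perpendicular to the plane (e1) is invariant: v'_1 = v1 = -1.00
cos(148deg) = -0.8480, sin(148deg) = 0.5299
v'_2 = v2*cos(theta) - v3*sin(theta) = -4*(-0.8480) - (-3)*0.5299 = 4.98
v'_3 = v2*sin(theta) + v3*cos(theta) = -4*0.5299 + (-3)*(-0.8480) = 0.42
v' = -1.00*e1 + 4.98*e2 + 0.42*e3


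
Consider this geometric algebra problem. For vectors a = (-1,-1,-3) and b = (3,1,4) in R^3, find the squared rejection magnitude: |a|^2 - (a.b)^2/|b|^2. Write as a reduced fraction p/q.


|a|^2 = (-1)^2 + (-1)^2 + (-3)^2 = 11
|b|^2 = 3^2 + 1^2 + 4^2 = 26
a . b = (-1)*3 + (-1)*1 + (-3)*4 = -16
(a.b)^2 = (-16)^2 = 256
|rej|^2 = 11 - 256/26
= (286 - 256)/26
= 30/26
In lowest terms: 15/13


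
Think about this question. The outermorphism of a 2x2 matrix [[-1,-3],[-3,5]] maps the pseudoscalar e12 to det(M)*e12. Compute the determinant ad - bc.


The outermorphism of a linear map f sends e1^e2 to f(e1)^f(e2).
f(e1) = -1*e1 - 3*e2
f(e2) = -3*e1 + 5*e2
f(e1) ^ f(e2) = (-1*e1 - 3*e2) ^ (-3*e1 + 5*e2)
= (-1)*5*e12 + (-3)*(-3)*e21
= (-5 - 9)*e12
= -14*e12
Coefficient = -14


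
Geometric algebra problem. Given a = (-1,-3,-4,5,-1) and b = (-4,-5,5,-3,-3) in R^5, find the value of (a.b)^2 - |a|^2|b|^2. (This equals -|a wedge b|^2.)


a . b = (-1)*(-4) + (-3)*(-5) + (-4)*5 + 5*(-3) + (-1)*(-3)
= 4 + 15 + (-20) + (-15) + 3 = -13
|a|^2 = (-1)^2 + (-3)^2 + (-4)^2 + 5^2 + (-1)^2 = 52
|b|^2 = (-4)^2 + (-5)^2 + 5^2 + (-3)^2 + (-3)^2 = 84
(a.b)^2 = (-13)^2 = 169
|a|^2 * |b|^2 = 52 * 84 = 4368
Result = 169 - 4368 = -4199


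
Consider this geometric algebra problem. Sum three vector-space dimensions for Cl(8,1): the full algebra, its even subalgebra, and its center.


n = 8 + 1 = 9
Total dim = 2^9 = 512
Even subalgebra dim = 2^8 = 256
n is odd, so center dim = 2
Sum = 512 + 256 + 2 = 770


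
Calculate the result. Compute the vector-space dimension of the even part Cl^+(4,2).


Even subalgebra dimension = 2^(n-1)
n = 4 + 2 = 6
2^(6 - 1) = 2^5 = 32
Verification: sum of C(6,k) for even k = 1 + 15 + 15 + 1 = 32
Result = 32


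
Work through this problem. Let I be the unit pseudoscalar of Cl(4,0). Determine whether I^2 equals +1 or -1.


The pseudoscalar I = e1...e_n (product of all n generators) of Cl(p,q) satisfies I^2 = (-1)^(q + n(n-1)/2).
p = 4, q = 0, n = p + q = 4
n(n-1)/2 = 4 * 3 / 2 = 6
Exponent = q + n(n-1)/2 = 0 + 6 = 6
I^2 = (-1)^6 = +1


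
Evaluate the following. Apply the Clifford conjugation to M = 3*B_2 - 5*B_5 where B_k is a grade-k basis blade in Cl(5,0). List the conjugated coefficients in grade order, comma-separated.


Clifford conjugate sign for grade k: (-1)^(k(k+1)/2)
Grade 2: (-1)^(2*3/2) = (-1)^3 = -1, coeff 3 -> -3
Grade 5: (-1)^(5*6/2) = (-1)^15 = -1, coeff -5 -> 5
Conjugated coefficients: -3, 5


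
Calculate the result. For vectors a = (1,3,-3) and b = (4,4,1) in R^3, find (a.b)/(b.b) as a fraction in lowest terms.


Projection coefficient = (a . b) / (b . b)
a . b = 1*4 + 3*4 + (-3)*1
= 4 + 12 + (-3) = 13
b . b = 4^2 + 4^2 + 1^2
= 16 + 16 + 1 = 33
Coefficient = 13/33
In lowest terms: 13/33


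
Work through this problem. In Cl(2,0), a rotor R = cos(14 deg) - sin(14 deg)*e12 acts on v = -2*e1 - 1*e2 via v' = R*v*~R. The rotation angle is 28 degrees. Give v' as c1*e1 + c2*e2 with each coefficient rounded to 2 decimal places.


Rotor R = cos(14deg) - sin(14deg)*e12
Rotation angle theta = 2 * 14 = 28 degrees
v' = R*v*~R rotates v by theta.
cos(28deg) = 0.8829, sin(28deg) = 0.4695
v'_1 = -2*cos(28deg) - (-1)*sin(28deg)
= -2*0.8829 - (-1)*0.4695
= -1.30
v'_2 = -2*sin(28deg) + (-1)*cos(28deg)
= -2*0.4695 + (-1)*0.8829
= -1.82
v' = -1.30*e1 - 1.82*e2


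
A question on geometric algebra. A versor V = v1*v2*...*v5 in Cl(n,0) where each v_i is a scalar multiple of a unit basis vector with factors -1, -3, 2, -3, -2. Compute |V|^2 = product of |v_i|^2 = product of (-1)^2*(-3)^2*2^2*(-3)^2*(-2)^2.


Each vector v_i has |v_i|^2 = s_i^2
Squared scales: (-1)^2 = 1, (-3)^2 = 9, 2^2 = 4, (-3)^2 = 9, (-2)^2 = 4
|V|^2 = 1 * 9 * 4 * 9 * 4
= 1296


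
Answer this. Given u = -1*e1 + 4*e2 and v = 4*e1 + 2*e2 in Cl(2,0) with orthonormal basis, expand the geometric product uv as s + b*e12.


Expand: (-1*e1 + 4*e2)(4*e1 + 2*e2)
= (-1)*4*e1e1 + (-1)*2*e1e2 + 4*4*e2e1 + 4*2*e2e2
Using e1^2 = e2^2 = 1, e2e1 = -e1e2:
Scalar part s = (-1)*4 + 4*2 = -4 + 8 = 4
Bivector part b = (-1)*2 - 4*4 = -2 - 16 = -18
uv = 4 - 18*e12


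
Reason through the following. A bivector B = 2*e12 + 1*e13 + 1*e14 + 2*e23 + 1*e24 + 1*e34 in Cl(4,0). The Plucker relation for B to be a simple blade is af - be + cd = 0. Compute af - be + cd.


Plucker relation: af - be + cd
a*f = 2*1 = 2
b*e = 1*1 = 1
c*d = 1*2 = 2
af - be + cd = 2 - 1 + 2
= 3


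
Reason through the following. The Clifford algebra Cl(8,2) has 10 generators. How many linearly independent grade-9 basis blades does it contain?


Number of grade-k basis blades in Cl(p,q) with n = p + q is C(n, k).
n = 8 + 2 = 10
C(10, 9) = 10! / (9! * 1!)
= 3628800 / (362880 * 1)
= 10


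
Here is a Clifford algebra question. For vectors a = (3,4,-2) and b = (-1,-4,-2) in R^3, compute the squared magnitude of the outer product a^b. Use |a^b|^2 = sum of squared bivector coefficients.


a wedge b = (a1*b2 - a2*b1)*e12 + (a1*b3 - a3*b1)*e13 + (a2*b3 - a3*b2)*e23
e12 coeff: 3*(-4) - 4*(-1) = -12 - (-4) = -8
e13 coeff: 3*(-2) - (-2)*(-1) = -6 - 2 = -8
e23 coeff: 4*(-2) - (-2)*(-4) = -8 - 8 = -16
|a wedge b|^2 = (-8)^2 + (-8)^2 + (-16)^2
= 64 + 64 + 256
= 384


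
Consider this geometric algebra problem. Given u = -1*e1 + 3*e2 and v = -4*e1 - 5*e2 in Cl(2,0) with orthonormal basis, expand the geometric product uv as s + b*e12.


Expand: (-1*e1 + 3*e2)(-4*e1 - 5*e2)
= (-1)*(-4)*e1e1 + (-1)*(-5)*e1e2 + 3*(-4)*e2e1 + 3*(-5)*e2e2
Using e1^2 = e2^2 = 1, e2e1 = -e1e2:
Scalar part s = (-1)*(-4) + 3*(-5) = 4 + (-15) = -11
Bivector part b = (-1)*(-5) - 3*(-4) = 5 - (-12) = 17
uv = -11 + 17*e12


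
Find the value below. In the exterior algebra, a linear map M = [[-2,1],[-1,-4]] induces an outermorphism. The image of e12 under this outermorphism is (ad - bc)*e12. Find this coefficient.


The outermorphism of a linear map f sends e1^e2 to f(e1)^f(e2).
f(e1) = -2*e1 - 1*e2
f(e2) = 1*e1 - 4*e2
f(e1) ^ f(e2) = (-2*e1 - 1*e2) ^ (1*e1 - 4*e2)
= (-2)*(-4)*e12 + (-1)*1*e21
= (8 - (-1))*e12
= 9*e12
Coefficient = 9


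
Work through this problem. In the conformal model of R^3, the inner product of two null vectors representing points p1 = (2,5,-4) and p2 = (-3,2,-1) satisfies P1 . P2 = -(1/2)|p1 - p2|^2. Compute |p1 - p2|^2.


p1 - p2 = (5, 3, -3)
|p1 - p2|^2 = 5^2 + 3^2 + (-3)^2
= 25 + 9 + 9
= 43


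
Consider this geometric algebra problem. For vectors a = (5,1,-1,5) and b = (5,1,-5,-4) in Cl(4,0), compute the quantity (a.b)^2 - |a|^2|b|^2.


a . b = 5*5 + 1*1 + (-1)*(-5) + 5*(-4)
= 25 + 1 + 5 + (-20) = 11
|a|^2 = 5^2 + 1^2 + (-1)^2 + 5^2 = 52
|b|^2 = 5^2 + 1^2 + (-5)^2 + (-4)^2 = 67
(a.b)^2 = 11^2 = 121
|a|^2 * |b|^2 = 52 * 67 = 3484
Result = 121 - 3484 = -3363


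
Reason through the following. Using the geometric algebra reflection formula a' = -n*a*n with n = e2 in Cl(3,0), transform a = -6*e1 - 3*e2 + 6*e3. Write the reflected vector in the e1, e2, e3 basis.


Reflection formula: a' = -n*a*n, with n = e2 (unit vector, n^2 = 1).
For reflection through hyperplane perp to e2:
The component along e2 flips sign, others stay.
a = (-6, -3, 6)
a' = (-6, 3, 6)
a' = -6*e1 + 3*e2 + 6*e3


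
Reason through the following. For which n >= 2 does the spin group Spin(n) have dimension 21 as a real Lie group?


dim Spin(n) = dim so(n) = n(n-1)/2.
Solve n(n-1)/2 = 21, i.e. n^2 - n - 42 = 0.
Discriminant = 1 + 8*21 = 169
n = (1 + sqrt(169))/2 = (1 + 13)/2 = 7


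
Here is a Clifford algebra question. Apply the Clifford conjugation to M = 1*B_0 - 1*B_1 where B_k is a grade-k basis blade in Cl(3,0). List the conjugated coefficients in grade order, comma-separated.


Clifford conjugate sign for grade k: (-1)^(k(k+1)/2)
Grade 0: (-1)^(0*1/2) = (-1)^0 = 1, coeff 1 -> 1
Grade 1: (-1)^(1*2/2) = (-1)^1 = -1, coeff -1 -> 1
Conjugated coefficients: 1, 1


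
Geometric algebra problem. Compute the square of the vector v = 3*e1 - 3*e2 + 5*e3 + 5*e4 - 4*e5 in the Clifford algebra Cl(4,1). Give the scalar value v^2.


v^2 = sum of c_i^2 * e_i^2
Positive signature terms (e_i^2 = +1): 3^2 + (-3)^2 + 5^2 + 5^2 = 68
Negative signature terms (e_j^2 = -1): (-4)^2 = 16
v^2 = 68 - 16 = 52


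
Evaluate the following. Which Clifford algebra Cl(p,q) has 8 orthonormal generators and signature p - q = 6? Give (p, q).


We need p + q = 8 and p - q = 6.
Adding: 2p = 8 + 6 = 14, so p = 7.
Then q = 8 - 7 = 1.
(p, q) = (7, 1)


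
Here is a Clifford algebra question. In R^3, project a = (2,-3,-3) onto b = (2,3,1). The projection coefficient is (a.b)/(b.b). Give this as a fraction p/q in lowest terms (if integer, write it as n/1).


Projection coefficient = (a . b) / (b . b)
a . b = 2*2 + (-3)*3 + (-3)*1
= 4 + (-9) + (-3) = -8
b . b = 2^2 + 3^2 + 1^2
= 4 + 9 + 1 = 14
Coefficient = -8/14
In lowest terms: -4/7


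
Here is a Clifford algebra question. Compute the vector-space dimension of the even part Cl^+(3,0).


Even subalgebra dimension = 2^(n-1)
n = 3 + 0 = 3
2^(3 - 1) = 2^2 = 4
Verification: sum of C(3,k) for even k = 1 + 3 = 4
Result = 4


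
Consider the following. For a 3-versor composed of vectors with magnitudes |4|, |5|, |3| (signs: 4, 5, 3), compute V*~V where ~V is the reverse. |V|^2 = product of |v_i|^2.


Each vector v_i has |v_i|^2 = s_i^2
Squared scales: 4^2 = 16, 5^2 = 25, 3^2 = 9
|V|^2 = 16 * 25 * 9
= 3600


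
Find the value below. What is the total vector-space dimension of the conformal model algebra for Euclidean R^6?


The conformal model of R^6 uses Cl(7,1): the 6 Euclidean generators plus two extra orthogonal generators e+ (e+^2 = +1) and e- (e-^2 = -1), from which the null vectors e0, einf are built.
Number of generators m = 6 + 2 = 8.
dim Cl(p,q) = 2^m = 2^8 = 256


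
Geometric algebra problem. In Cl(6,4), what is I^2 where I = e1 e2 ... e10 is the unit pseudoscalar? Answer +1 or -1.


The pseudoscalar I = e1...e_n (product of all n generators) of Cl(p,q) satisfies I^2 = (-1)^(q + n(n-1)/2).
p = 6, q = 4, n = p + q = 10
n(n-1)/2 = 10 * 9 / 2 = 45
Exponent = q + n(n-1)/2 = 4 + 45 = 49
I^2 = (-1)^49 = -1


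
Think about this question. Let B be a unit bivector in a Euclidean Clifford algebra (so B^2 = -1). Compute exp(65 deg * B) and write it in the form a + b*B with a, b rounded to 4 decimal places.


For a unit bivector B with B^2 = -1, the exponential series gives
e^(theta*B) = cos(theta) + sin(theta)*B (the GA analogue of Euler's formula).
theta = 65 degrees = 1.134464 rad
cos(65 deg) = 0.4226
sin(65 deg) = 0.9063
exp(theta*B) = 0.4226 + 0.9063*B


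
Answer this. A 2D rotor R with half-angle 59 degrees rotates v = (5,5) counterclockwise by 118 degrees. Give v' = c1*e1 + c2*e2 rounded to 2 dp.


Rotor R = cos(59deg) - sin(59deg)*e12
Rotation angle theta = 2 * 59 = 118 degrees
v' = R*v*~R rotates v by theta.
cos(118deg) = -0.4695, sin(118deg) = 0.8829
v'_1 = 5*cos(118deg) - 5*sin(118deg)
= 5*(-0.4695) - 5*0.8829
= -6.76
v'_2 = 5*sin(118deg) + 5*cos(118deg)
= 5*0.8829 + 5*(-0.4695)
= 2.07
v' = -6.76*e1 + 2.07*e2


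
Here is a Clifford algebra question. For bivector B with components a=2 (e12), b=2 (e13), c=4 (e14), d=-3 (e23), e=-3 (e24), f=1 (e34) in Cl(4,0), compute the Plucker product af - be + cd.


Plucker relation: af - be + cd
a*f = 2*1 = 2
b*e = 2*(-3) = -6
c*d = 4*(-3) = -12
af - be + cd = 2 - (-6) + (-12)
= -4


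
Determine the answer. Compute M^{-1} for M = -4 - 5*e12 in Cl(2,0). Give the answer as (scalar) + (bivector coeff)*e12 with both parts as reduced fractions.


M = -4 - 5*e12, where e12^2 = -1.
Since M commutes with its reverse ~M = a - b*e12, M * ~M = a^2 - b^2*e12^2 = a^2 + b^2.
So M^{-1} = ~M / (a^2 + b^2) = (a - b*e12)/(a^2 + b^2).
a^2 + b^2 = 16 + 25 = 41
Scalar part = -4/41 = -4/41
Bivector coeff = 5/41 = 5/41
M^{-1} = -4/41 + 5/41*e12


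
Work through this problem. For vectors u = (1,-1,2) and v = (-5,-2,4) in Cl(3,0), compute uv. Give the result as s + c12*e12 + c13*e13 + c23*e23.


In Cl(3,0): e_i^2 = 1, e_ie_j = -e_je_i for i != j.
Scalar part = u . v = 1*(-5) + (-1)*(-2) + 2*4
= -5 + 2 + 8 = 5
e12 coeff = 1*(-2) - (-1)*(-5) = -2 - 5 = -7
e13 coeff = 1*4 - 2*(-5) = 4 - (-10) = 14
e23 coeff = (-1)*4 - 2*(-2) = -4 - (-4) = 0
uv = 5 - 7*e12 + 14*e13 + 0*e23


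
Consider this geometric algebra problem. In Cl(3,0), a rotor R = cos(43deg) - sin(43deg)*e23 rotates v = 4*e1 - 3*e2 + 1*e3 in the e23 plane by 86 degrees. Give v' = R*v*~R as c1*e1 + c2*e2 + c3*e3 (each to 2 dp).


Rotor R = cos(43deg) - sin(43deg)*e23
Rotation angle theta = 2 * 43 = 86 degrees in the e23 plane (e2 -> e3).
The component perpendicular to the plane (e1) is invariant: v'_1 = v1 = 4.00
cos(86deg) = 0.0698, sin(86deg) = 0.9976
v'_2 = v2*cos(theta) - v3*sin(theta) = -3*0.0698 - 1*0.9976 = -1.21
v'_3 = v2*sin(theta) + v3*cos(theta) = -3*0.9976 + 1*0.0698 = -2.92
v' = 4.00*e1 - 1.21*e2 - 2.92*e3


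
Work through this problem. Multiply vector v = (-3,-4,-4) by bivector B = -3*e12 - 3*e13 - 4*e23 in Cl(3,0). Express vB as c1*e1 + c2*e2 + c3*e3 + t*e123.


vB has grade-1 (vector) and grade-3 (trivector) parts: vB = (v _| B) + (v ^ B).
Vector part <vB>_1:
  e1: -v2*b12 - v3*b13 = -(-4)*(-3) - (-4)*(-3) = -24
  e2: v1*b12 - v3*b23 = (-3)*(-3) - (-4)*(-4) = -7
  e3: v1*b13 + v2*b23 = (-3)*(-3) + (-4)*(-4) = 25
Trivector part <vB>_3:
  e123: v1*b23 - v2*b13 + v3*b12 = (-3)*(-4) - (-4)*(-3) + (-4)*(-3) = 12
vB = -24*e1 - 7*e2 + 25*e3 + 12*e123


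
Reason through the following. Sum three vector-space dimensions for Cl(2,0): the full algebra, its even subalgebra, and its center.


n = 2 + 0 = 2
Total dim = 2^2 = 4
Even subalgebra dim = 2^1 = 2
n is even, so center dim = 1
Sum = 4 + 2 + 1 = 7


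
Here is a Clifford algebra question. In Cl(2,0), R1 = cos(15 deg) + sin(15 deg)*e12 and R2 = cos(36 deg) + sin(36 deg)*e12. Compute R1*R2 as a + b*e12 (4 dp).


Same-plane rotors commute and their half-angles add:
R1*R2 = cos(a1 + a2) + sin(a1 + a2)*e12.
a1 + a2 = 15 + 36 = 51 deg
cos(51 deg) = 0.6293
sin(51 deg) = 0.7771
R1*R2 = 0.6293 + 0.7771*e12


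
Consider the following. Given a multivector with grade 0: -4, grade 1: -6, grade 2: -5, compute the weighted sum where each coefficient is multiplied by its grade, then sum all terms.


Grade-weighted sum = sum of grade_k * coefficient_k
0*(-4) = 0
1*(-6) = -6
2*(-5) = -10
Total = 0 + (-6) + (-10) = -16


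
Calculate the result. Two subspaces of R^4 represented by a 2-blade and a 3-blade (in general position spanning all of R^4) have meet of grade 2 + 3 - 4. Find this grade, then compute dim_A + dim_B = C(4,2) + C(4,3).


Meet grade = grade(A) + grade(B) - n
= 2 + 3 - 4 = 1
C(4,2) = 6
C(4,3) = 4
dim_A + dim_B = 6 + 4 = 10


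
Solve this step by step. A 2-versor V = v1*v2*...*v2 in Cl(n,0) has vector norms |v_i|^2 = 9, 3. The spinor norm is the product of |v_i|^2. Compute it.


Spinor norm N(V) = |v1|^2 * |v2|^2 * ... * |v2|^2
= 9 * 3
Running product: 9, 27
N(V) = 27


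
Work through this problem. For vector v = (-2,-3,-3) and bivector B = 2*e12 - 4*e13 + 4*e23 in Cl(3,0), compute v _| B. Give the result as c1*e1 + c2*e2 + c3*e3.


Left contraction v _| B = <vB>_1 (grade-1 part of the geometric product vB).
Using e1_|e12 = e2, e2_|e12 = -e1, e1_|e13 = e3, e3_|e13 = -e1, e2_|e23 = e3, e3_|e23 = -e2:
e1 coeff: -v2*b12 - v3*b13 = -(-3)*(2) - (-3)*(-4) = -6
e2 coeff: v1*b12 - v3*b23 = (-2)*(2) - (-3)*(4) = 8
e3 coeff: v1*b13 + v2*b23 = (-2)*(-4) + (-3)*(4) = -4
v _| B = -6*e1 + 8*e2 - 4*e3


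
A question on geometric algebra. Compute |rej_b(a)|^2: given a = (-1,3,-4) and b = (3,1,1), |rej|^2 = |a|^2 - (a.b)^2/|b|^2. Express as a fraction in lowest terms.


|a|^2 = (-1)^2 + 3^2 + (-4)^2 = 26
|b|^2 = 3^2 + 1^2 + 1^2 = 11
a . b = (-1)*3 + 3*1 + (-4)*1 = -4
(a.b)^2 = (-4)^2 = 16
|rej|^2 = 26 - 16/11
= (286 - 16)/11
= 270/11
In lowest terms: 270/11


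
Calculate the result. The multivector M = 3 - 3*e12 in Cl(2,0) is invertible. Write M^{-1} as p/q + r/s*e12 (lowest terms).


M = 3 - 3*e12, where e12^2 = -1.
Since M commutes with its reverse ~M = a - b*e12, M * ~M = a^2 - b^2*e12^2 = a^2 + b^2.
So M^{-1} = ~M / (a^2 + b^2) = (a - b*e12)/(a^2 + b^2).
a^2 + b^2 = 9 + 9 = 18
Scalar part = 3/18 = 1/6
Bivector coeff = 3/18 = 1/6
M^{-1} = 1/6 + 1/6*e12


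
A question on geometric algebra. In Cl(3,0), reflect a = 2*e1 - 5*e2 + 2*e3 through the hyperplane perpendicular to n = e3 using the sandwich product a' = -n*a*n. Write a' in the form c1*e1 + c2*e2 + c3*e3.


Reflection formula: a' = -n*a*n, with n = e3 (unit vector, n^2 = 1).
For reflection through hyperplane perp to e3:
The component along e3 flips sign, others stay.
a = (2, -5, 2)
a' = (2, -5, -2)
a' = 2*e1 - 5*e2 - 2*e3


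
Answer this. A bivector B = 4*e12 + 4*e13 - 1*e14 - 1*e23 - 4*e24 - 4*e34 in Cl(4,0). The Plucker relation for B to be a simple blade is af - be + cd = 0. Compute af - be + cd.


Plucker relation: af - be + cd
a*f = 4*(-4) = -16
b*e = 4*(-4) = -16
c*d = (-1)*(-1) = 1
af - be + cd = -16 - (-16) + 1
= 1


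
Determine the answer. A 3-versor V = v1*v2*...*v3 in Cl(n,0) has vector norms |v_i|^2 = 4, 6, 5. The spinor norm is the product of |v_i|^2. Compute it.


Spinor norm N(V) = |v1|^2 * |v2|^2 * ... * |v3|^2
= 4 * 6 * 5
Running product: 4, 24, 120
N(V) = 120


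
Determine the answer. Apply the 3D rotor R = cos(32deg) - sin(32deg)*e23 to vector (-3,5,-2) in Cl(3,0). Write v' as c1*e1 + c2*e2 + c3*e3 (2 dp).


Rotor R = cos(32deg) - sin(32deg)*e23
Rotation angle theta = 2 * 32 = 64 degrees in the e23 plane (e2 -> e3).
The component perpendicular to the plane (e1) is invariant: v'_1 = v1 = -3.00
cos(64deg) = 0.4384, sin(64deg) = 0.8988
v'_2 = v2*cos(theta) - v3*sin(theta) = 5*0.4384 - (-2)*0.8988 = 3.99
v'_3 = v2*sin(theta) + v3*cos(theta) = 5*0.8988 + (-2)*0.4384 = 3.62
v' = -3.00*e1 + 3.99*e2 + 3.62*e3


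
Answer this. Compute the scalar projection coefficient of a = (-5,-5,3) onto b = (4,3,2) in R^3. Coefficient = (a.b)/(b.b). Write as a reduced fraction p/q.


Projection coefficient = (a . b) / (b . b)
a . b = (-5)*4 + (-5)*3 + 3*2
= -20 + (-15) + 6 = -29
b . b = 4^2 + 3^2 + 2^2
= 16 + 9 + 4 = 29
Coefficient = -29/29
In lowest terms: -1/1


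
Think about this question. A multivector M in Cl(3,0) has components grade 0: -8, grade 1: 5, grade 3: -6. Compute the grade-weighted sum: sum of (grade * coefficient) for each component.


Grade-weighted sum = sum of grade_k * coefficient_k
0*(-8) = 0
1*5 = 5
3*(-6) = -18
Total = 0 + 5 + (-18) = -13


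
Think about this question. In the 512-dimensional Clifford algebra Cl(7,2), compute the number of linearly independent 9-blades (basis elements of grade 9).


Number of grade-k basis blades in Cl(p,q) with n = p + q is C(n, k).
n = 7 + 2 = 9
C(9, 9) = 9! / (9! * 0!)
= 362880 / (362880 * 1)
= 1


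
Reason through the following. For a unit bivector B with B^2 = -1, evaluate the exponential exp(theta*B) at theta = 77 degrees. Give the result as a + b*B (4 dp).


For a unit bivector B with B^2 = -1, the exponential series gives
e^(theta*B) = cos(theta) + sin(theta)*B (the GA analogue of Euler's formula).
theta = 77 degrees = 1.343904 rad
cos(77 deg) = 0.2250
sin(77 deg) = 0.9744
exp(theta*B) = 0.2250 + 0.9744*B


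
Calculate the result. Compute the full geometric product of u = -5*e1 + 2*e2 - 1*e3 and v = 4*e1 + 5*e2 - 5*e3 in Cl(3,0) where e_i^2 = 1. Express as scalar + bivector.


In Cl(3,0): e_i^2 = 1, e_ie_j = -e_je_i for i != j.
Scalar part = u . v = (-5)*4 + 2*5 + (-1)*(-5)
= -20 + 10 + 5 = -5
e12 coeff = (-5)*5 - 2*4 = -25 - 8 = -33
e13 coeff = (-5)*(-5) - (-1)*4 = 25 - (-4) = 29
e23 coeff = 2*(-5) - (-1)*5 = -10 - (-5) = -5
uv = -5 - 33*e12 + 29*e13 - 5*e23


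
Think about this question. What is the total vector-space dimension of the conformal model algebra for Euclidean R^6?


The conformal model of R^6 uses Cl(7,1): the 6 Euclidean generators plus two extra orthogonal generators e+ (e+^2 = +1) and e- (e-^2 = -1), from which the null vectors e0, einf are built.
Number of generators m = 6 + 2 = 8.
dim Cl(p,q) = 2^m = 2^8 = 256


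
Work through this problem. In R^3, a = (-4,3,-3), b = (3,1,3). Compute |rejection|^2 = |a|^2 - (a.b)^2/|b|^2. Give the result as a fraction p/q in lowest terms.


|a|^2 = (-4)^2 + 3^2 + (-3)^2 = 34
|b|^2 = 3^2 + 1^2 + 3^2 = 19
a . b = (-4)*3 + 3*1 + (-3)*3 = -18
(a.b)^2 = (-18)^2 = 324
|rej|^2 = 34 - 324/19
= (646 - 324)/19
= 322/19
In lowest terms: 322/19


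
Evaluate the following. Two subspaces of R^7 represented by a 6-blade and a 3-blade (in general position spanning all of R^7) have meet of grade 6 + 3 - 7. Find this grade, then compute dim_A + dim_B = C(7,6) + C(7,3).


Meet grade = grade(A) + grade(B) - n
= 6 + 3 - 7 = 2
C(7,6) = 7
C(7,3) = 35
dim_A + dim_B = 7 + 35 = 42
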